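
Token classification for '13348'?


Pattern: digits only
Type: INTEGER_LITERAL


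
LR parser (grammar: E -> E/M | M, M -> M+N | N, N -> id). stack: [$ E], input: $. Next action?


start symbol E on stack, input exhausted
Action: accept


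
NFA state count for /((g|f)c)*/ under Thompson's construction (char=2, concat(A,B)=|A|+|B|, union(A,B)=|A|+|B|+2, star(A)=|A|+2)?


Syntax tree has 3 char leaf(s), 1 union(s), 1 star(s)
chars contribute 3×2 = 6; each union adds +2; each star adds +2
Total: 6 + 2 + 2 = 10 states


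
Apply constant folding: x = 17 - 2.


17 - 2 = 15 at compile time
Optimized: x = 15


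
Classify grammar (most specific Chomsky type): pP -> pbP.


LHS has context (more than one symbol) and |LHS| ≤ |RHS|
Classification: Type 1 (Context-Sensitive)


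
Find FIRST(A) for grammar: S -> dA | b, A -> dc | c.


Per alternative of A: FIRST(dc) = {d}; FIRST(c) = {c}
FIRST(A) = {c, d}


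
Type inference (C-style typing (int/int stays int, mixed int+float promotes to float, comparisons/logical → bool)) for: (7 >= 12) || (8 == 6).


Operand types: bool || bool
Rule: logical operators take bool operands and yield bool
Result type: bool


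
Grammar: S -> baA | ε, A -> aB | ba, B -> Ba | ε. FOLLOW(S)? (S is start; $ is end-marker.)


$ ∈ FOLLOW(S). For each A -> αBβ: add FIRST(β)\{ε} to FOLLOW(B); if β nullable, add FOLLOW(A).
FOLLOW(S) = {$}


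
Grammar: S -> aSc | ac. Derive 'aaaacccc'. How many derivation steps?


Derivation: S => aSc => aaScc => aaaSccc => aaaacccc
Steps: 4


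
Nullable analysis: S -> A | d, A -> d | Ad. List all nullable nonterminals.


A nonterminal is nullable iff some alternative derives ε (directly, or every symbol in it is nullable)
Nullable: {}


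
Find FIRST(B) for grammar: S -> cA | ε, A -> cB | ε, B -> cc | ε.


Per alternative of B: FIRST(cc) = {c}; FIRST(ε) = {ε}
FIRST(B) = {c, ε}


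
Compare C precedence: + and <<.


'+' is additive (level 9); '<<' is shift (level 8)
Higher level binds tighter
'+' has higher precedence than '<<'


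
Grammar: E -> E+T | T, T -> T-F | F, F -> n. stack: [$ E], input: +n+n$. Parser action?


shift '+' to continue E -> E+T
Action: shift


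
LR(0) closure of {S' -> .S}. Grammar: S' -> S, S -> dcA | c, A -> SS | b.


Start: S' -> .S
For each item with dot before a nonterminal B, add B -> .γ for every B-production
Closure: [S' -> .S, S -> .dcA, S -> .c]


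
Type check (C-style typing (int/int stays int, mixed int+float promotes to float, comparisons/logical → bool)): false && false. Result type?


Operand types: bool && bool
Rule: logical operators take bool operands and yield bool
Result type: bool


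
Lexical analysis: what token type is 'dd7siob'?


Pattern: letter/underscore followed by alphanumerics, not a keyword
Type: IDENTIFIER


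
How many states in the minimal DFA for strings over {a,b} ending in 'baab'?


Track the longest suffix of input matching a prefix of 'baab': 5 classes (prefixes of length 0..4)
Minimal DFA: 5 states


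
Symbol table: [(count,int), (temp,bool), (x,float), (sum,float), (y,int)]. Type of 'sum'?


Lookup 'sum' → type float


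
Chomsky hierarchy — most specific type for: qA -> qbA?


LHS has context (more than one symbol) and |LHS| ≤ |RHS|
Classification: Type 1 (Context-Sensitive)


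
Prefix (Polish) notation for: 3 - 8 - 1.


left-to-right (same/higher precedence on left): tree is (- (- 3 8) 1)
Prefix: - - 3 8 1


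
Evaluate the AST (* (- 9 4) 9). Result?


Evaluate inner: (- 9 4) = 5
Evaluate root: (* 5 9) = 45
Result: 45


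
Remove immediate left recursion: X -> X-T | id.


Left-recursive alternatives: X-T; non-recursive: id
Introduce X': X -> idX', X' -> -TX' | ε


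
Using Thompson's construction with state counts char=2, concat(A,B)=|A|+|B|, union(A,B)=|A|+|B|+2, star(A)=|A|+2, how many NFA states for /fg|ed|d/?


Syntax tree has 5 char leaf(s), 2 union(s), 0 star(s)
chars contribute 5×2 = 10; each union adds +2; each star adds +2
Total: 10 + 4 + 0 = 14 states


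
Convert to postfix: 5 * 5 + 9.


Left to right (same or higher precedence on left)
Postfix: 5 5 * 9 +


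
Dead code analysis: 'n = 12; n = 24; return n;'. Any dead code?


first assignment to n is overwritten before any read
Dead: 'n = 12'


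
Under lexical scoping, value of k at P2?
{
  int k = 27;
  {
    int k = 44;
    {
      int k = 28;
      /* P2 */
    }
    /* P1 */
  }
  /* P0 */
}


k declared in the same block as P2
k = 28


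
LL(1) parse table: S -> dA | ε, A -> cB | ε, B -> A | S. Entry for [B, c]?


For [B, c]: 'c' ∈ FIRST(A)
Entry: B -> A


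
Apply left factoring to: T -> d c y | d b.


Common prefix: 'd'
Factored: T -> d T', T' -> c y | b


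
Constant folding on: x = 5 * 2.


5 * 2 = 10 at compile time
Optimized: x = 10


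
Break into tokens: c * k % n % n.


Scan left to right, longest-match per lexeme
Tokens: ID(c), OP(*), ID(k), OP(%), ID(n), OP(%), ID(n)


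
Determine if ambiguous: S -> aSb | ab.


balanced a^n…b^n: each string has a unique parse
Unambiguous


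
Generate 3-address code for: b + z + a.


Break into single-operator statements:
t1 = b + z
t2 = t1 + a


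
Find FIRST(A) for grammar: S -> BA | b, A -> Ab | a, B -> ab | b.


Per alternative of A: FIRST(Ab) = {a}; FIRST(a) = {a}
FIRST(A) = {a}


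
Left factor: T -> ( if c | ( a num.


Common prefix: '('
Factored: T -> ( T', T' -> if c | a num


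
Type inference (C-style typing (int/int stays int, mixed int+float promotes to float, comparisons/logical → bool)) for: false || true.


Operand types: bool || bool
Rule: logical operators take bool operands and yield bool
Result type: bool


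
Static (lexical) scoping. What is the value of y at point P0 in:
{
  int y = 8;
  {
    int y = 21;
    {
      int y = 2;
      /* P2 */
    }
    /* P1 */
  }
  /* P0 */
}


y declared in the same block as P0
y = 8


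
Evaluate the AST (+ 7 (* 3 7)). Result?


Evaluate inner: (* 3 7) = 21
Evaluate root: (+ 7 21) = 28
Result: 28


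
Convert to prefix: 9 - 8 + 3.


left-to-right (same/higher precedence on left): tree is (+ (- 9 8) 3)
Prefix: + - 9 8 3


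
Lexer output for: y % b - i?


Scan left to right, longest-match per lexeme
Tokens: ID(y), OP(%), ID(b), OP(-), ID(i)


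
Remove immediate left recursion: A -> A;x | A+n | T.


Left-recursive alternatives: A;x, A+n; non-recursive: T
Introduce A': A -> TA', A' -> ;xA' | +nA' | ε


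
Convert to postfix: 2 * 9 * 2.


Left to right (same or higher precedence on left)
Postfix: 2 9 * 2 *


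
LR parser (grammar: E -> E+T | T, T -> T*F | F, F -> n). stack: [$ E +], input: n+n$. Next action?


no handle ('E+' is not any RHS); shift 'n'
Action: shift


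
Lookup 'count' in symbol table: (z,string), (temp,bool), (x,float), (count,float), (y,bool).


Lookup 'count' → type float


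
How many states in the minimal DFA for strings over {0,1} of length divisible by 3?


Track length mod 3: states 0..2, accept at 0
Minimal DFA: 3 states


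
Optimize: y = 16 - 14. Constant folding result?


16 - 14 = 2 at compile time
Optimized: y = 2


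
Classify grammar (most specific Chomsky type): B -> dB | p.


Right-linear: every RHS is a terminal or a terminal followed by one nonterminal
Classification: Type 3 (Regular)


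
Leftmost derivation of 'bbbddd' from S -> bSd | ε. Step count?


Derivation: S => bSd => bbSdd => bbbSddd => bbbddd
Steps: 4


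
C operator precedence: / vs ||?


'/' is multiplicative (level 10); '||' is logical OR (level 1)
Higher level binds tighter
'/' has higher precedence than '||'


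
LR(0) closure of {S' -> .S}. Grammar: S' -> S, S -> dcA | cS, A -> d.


Start: S' -> .S
For each item with dot before a nonterminal B, add B -> .γ for every B-production
Closure: [S' -> .S, S -> .dcA, S -> .cS]


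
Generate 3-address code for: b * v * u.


Break into single-operator statements:
t1 = b * v
t2 = t1 * u


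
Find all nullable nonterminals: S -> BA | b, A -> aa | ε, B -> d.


A nonterminal is nullable iff some alternative derives ε (directly, or every symbol in it is nullable)
Nullable: {A}


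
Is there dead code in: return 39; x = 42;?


statement follows a return and is unreachable
Dead: 'x = 42'


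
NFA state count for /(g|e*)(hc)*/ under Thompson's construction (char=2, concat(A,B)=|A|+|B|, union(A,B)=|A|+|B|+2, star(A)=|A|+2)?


Syntax tree has 4 char leaf(s), 1 union(s), 2 star(s)
chars contribute 4×2 = 8; each union adds +2; each star adds +2
Total: 8 + 2 + 4 = 14 states


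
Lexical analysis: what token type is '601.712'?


Pattern: digits with a decimal point
Type: FLOAT_LITERAL


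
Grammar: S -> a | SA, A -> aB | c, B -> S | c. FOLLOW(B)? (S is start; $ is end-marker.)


$ ∈ FOLLOW(S). For each A -> αBβ: add FIRST(β)\{ε} to FOLLOW(B); if β nullable, add FOLLOW(A).
FOLLOW(B) = {$, a, c}


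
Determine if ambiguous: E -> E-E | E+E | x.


'x-x+x' has two parse trees (no precedence encoded between - and +)
Ambiguous


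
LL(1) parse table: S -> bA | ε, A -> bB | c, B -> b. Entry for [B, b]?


For [B, b]: 'b' ∈ FIRST(b)
Entry: B -> b


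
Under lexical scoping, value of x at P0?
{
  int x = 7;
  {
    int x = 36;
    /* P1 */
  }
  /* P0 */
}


x declared in the same block as P0
x = 7


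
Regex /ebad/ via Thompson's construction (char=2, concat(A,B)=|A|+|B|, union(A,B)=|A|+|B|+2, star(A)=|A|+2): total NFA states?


Syntax tree has 4 char leaf(s), 0 union(s), 0 star(s)
chars contribute 4×2 = 8; each union adds +2; each star adds +2
Total: 8 + 0 + 0 = 8 states


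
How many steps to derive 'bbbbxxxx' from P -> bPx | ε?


Derivation: P => bPx => bbPxx => bbbPxxx => bbbbPxxxx => bbbbxxxx
Steps: 5


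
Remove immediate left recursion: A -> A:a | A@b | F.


Left-recursive alternatives: A:a, A@b; non-recursive: F
Introduce A': A -> FA', A' -> :aA' | @bA' | ε


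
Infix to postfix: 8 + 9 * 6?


* has higher precedence, evaluate 9*6 first
Postfix: 8 9 6 * +


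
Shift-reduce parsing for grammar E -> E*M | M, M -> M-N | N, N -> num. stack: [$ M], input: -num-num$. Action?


shift '-' to continue M -> M-N
Action: shift


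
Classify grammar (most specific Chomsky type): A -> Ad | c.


Left-linear: every RHS is a terminal or one nonterminal followed by a terminal
Classification: Type 3 (Regular)


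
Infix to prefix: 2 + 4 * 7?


'*' binds tighter: tree is (+ 2 (* 4 7))
Prefix: + 2 * 4 7


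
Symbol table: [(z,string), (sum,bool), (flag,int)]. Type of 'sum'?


Lookup 'sum' → type bool


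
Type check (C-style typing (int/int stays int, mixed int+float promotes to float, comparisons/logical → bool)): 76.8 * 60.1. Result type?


Operand types: float * float
Rule: mixed int/float promotes to float; int/int stays int
Result type: float


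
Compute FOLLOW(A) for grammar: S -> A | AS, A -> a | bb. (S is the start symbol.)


$ ∈ FOLLOW(S). For each A -> αBβ: add FIRST(β)\{ε} to FOLLOW(B); if β nullable, add FOLLOW(A).
FOLLOW(A) = {$, a, b}


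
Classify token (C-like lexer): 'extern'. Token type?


Pattern: reserved word
Type: KEYWORD


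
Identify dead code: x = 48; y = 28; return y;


x is assigned but never read
Dead: 'x = 48'


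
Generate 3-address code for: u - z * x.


Break into single-operator statements:
t1 = z * x
t2 = u - t1


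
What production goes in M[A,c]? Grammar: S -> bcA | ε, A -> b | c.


For [A, c]: 'c' ∈ FIRST(c)
Entry: A -> c


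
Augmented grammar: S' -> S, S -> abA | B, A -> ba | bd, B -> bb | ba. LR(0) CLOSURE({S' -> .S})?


Start: S' -> .S
For each item with dot before a nonterminal B, add B -> .γ for every B-production
Closure: [S' -> .S, S -> .abA, S -> .B, B -> .bb, B -> .ba]


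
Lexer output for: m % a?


Scan left to right, longest-match per lexeme
Tokens: ID(m), OP(%), ID(a)


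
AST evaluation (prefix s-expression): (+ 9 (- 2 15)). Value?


Evaluate inner: (- 2 15) = -13
Evaluate root: (+ 9 -13) = -4
Result: -4


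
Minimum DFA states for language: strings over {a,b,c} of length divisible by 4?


Track length mod 4: states 0..3, accept at 0
Minimal DFA: 4 states


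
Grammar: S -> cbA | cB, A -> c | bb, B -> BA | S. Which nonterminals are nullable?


A nonterminal is nullable iff some alternative derives ε (directly, or every symbol in it is nullable)
Nullable: {}


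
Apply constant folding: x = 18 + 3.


18 + 3 = 21 at compile time
Optimized: x = 21


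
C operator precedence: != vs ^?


'!=' is equality (level 6); '^' is bitwise XOR (level 4)
Higher level binds tighter
'!=' has higher precedence than '^'


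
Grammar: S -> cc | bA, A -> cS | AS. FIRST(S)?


Per alternative of S: FIRST(cc) = {c}; FIRST(bA) = {b}
FIRST(S) = {b, c}


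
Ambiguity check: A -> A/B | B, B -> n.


precedence layered via separate nonterminal B: deterministic
Unambiguous


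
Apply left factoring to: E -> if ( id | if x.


Common prefix: 'if'
Factored: E -> if E', E' -> ( id | x


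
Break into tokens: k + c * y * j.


Scan left to right, longest-match per lexeme
Tokens: ID(k), OP(+), ID(c), OP(*), ID(y), OP(*), ID(j)


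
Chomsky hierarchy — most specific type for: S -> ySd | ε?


Single nonterminal LHS, but y^n d^n is not regular
Classification: Type 2 (Context-Free)


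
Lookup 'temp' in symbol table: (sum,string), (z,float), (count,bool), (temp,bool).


Lookup 'temp' → type bool


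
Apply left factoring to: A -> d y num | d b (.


Common prefix: 'd'
Factored: A -> d A', A' -> y num | b (


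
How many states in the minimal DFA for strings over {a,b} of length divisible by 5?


Track length mod 5: states 0..4, accept at 0
Minimal DFA: 5 states


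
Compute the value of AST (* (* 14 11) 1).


Evaluate inner: (* 14 11) = 154
Evaluate root: (* 154 1) = 154
Result: 154


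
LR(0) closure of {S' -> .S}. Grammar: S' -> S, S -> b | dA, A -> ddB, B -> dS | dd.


Start: S' -> .S
For each item with dot before a nonterminal B, add B -> .γ for every B-production
Closure: [S' -> .S, S -> .b, S -> .dA]


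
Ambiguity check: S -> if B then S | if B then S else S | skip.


dangling else: 'if B then if B then skip else skip' parses two ways
Ambiguous


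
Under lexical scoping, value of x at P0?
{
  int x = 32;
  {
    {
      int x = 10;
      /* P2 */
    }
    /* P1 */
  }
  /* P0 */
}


x declared in the same block as P0
x = 32


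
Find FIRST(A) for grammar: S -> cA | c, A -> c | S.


Per alternative of A: FIRST(c) = {c}; FIRST(S) = {c}
FIRST(A) = {c}


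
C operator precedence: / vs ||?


'/' is multiplicative (level 10); '||' is logical OR (level 1)
Higher level binds tighter
'/' has higher precedence than '||'


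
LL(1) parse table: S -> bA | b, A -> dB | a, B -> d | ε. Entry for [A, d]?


For [A, d]: 'd' ∈ FIRST(dB)
Entry: A -> dB


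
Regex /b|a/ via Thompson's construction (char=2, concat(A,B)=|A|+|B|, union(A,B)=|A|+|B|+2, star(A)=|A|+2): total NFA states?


Syntax tree has 2 char leaf(s), 1 union(s), 0 star(s)
chars contribute 2×2 = 4; each union adds +2; each star adds +2
Total: 4 + 2 + 0 = 6 states


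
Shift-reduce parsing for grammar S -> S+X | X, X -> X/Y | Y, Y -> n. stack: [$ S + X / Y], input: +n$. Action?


handle 'X/Y' on top
Action: reduce (X -> X/Y)


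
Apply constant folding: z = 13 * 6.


13 * 6 = 78 at compile time
Optimized: z = 78


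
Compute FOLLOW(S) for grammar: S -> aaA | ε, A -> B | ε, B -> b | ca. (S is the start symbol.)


$ ∈ FOLLOW(S). For each A -> αBβ: add FIRST(β)\{ε} to FOLLOW(B); if β nullable, add FOLLOW(A).
FOLLOW(S) = {$}


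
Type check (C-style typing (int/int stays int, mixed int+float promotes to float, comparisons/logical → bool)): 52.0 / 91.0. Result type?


Operand types: float / float
Rule: mixed int/float promotes to float; int/int stays int
Result type: float


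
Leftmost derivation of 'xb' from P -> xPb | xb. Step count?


Derivation: P => xb
Steps: 1


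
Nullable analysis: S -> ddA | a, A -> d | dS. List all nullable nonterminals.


A nonterminal is nullable iff some alternative derives ε (directly, or every symbol in it is nullable)
Nullable: {}


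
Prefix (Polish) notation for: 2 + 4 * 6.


'*' binds tighter: tree is (+ 2 (* 4 6))
Prefix: + 2 * 4 6


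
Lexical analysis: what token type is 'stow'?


Pattern: letter/underscore followed by alphanumerics, not a keyword
Type: IDENTIFIER


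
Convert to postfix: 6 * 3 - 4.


Left to right (same or higher precedence on left)
Postfix: 6 3 * 4 -


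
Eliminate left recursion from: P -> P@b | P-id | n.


Left-recursive alternatives: P@b, P-id; non-recursive: n
Introduce P': P -> nP', P' -> @bP' | -idP' | ε


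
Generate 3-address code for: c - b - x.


Break into single-operator statements:
t1 = c - b
t2 = t1 - x


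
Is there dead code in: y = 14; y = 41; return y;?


first assignment to y is overwritten before any read
Dead: 'y = 14'


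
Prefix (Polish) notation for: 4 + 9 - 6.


left-to-right (same/higher precedence on left): tree is (- (+ 4 9) 6)
Prefix: - + 4 9 6


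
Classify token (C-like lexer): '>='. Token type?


Pattern: operator symbol
Type: OPERATOR


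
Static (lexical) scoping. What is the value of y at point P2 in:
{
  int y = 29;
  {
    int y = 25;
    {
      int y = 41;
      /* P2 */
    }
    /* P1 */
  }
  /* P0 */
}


y declared in the same block as P2
y = 41


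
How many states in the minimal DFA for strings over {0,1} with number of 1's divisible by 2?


Track (count of 1) mod 2: states 0..1, accept at 0
Minimal DFA: 2 states


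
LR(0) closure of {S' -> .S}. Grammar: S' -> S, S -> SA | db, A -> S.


Start: S' -> .S
For each item with dot before a nonterminal B, add B -> .γ for every B-production
Closure: [S' -> .S, S -> .SA, S -> .db]


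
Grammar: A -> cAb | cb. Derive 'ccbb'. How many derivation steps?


Derivation: A => cAb => ccbb
Steps: 2


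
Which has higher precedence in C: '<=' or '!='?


'<=' is relational (level 7); '!=' is equality (level 6)
Higher level binds tighter
'<=' has higher precedence than '!='


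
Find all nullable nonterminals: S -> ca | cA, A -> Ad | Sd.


A nonterminal is nullable iff some alternative derives ε (directly, or every symbol in it is nullable)
Nullable: {}


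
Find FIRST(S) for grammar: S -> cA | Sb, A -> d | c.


Per alternative of S: FIRST(cA) = {c}; FIRST(Sb) = {c}
FIRST(S) = {c}


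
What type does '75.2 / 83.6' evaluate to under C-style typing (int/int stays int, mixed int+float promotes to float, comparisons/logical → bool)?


Operand types: float / float
Rule: mixed int/float promotes to float; int/int stays int
Result type: float


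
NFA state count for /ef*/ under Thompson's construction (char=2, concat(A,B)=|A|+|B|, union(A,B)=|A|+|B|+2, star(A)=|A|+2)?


Syntax tree has 2 char leaf(s), 0 union(s), 1 star(s)
chars contribute 2×2 = 4; each union adds +2; each star adds +2
Total: 4 + 0 + 2 = 6 states


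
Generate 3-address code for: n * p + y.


Break into single-operator statements:
t1 = n * p
t2 = t1 + y


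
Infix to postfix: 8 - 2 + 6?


Left to right (same or higher precedence on left)
Postfix: 8 2 - 6 +


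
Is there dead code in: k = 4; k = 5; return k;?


first assignment to k is overwritten before any read
Dead: 'k = 4'


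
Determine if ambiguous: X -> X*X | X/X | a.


'a*a/a' has two parse trees (no precedence encoded between * and /)
Ambiguous


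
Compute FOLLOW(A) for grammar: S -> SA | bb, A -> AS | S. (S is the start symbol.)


$ ∈ FOLLOW(S). For each A -> αBβ: add FIRST(β)\{ε} to FOLLOW(B); if β nullable, add FOLLOW(A).
FOLLOW(A) = {$, b}


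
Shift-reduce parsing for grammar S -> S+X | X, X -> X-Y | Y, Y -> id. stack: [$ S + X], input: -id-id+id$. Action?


'-' can extend X; shift to build X -> X-Y
Action: shift


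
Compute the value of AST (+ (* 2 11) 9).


Evaluate inner: (* 2 11) = 22
Evaluate root: (+ 22 9) = 31
Result: 31


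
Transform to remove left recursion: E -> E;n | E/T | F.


Left-recursive alternatives: E;n, E/T; non-recursive: F
Introduce E': E -> FE', E' -> ;nE' | /TE' | ε


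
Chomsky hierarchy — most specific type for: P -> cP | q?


Right-linear: every RHS is a terminal or a terminal followed by one nonterminal
Classification: Type 3 (Regular)


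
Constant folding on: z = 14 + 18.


14 + 18 = 32 at compile time
Optimized: z = 32


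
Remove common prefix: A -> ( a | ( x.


Common prefix: '('
Factored: A -> ( A', A' -> a | x


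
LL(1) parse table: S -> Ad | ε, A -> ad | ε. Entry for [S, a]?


For [S, a]: 'a' ∈ FIRST(Ad)
Entry: S -> Ad


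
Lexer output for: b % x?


Scan left to right, longest-match per lexeme
Tokens: ID(b), OP(%), ID(x)


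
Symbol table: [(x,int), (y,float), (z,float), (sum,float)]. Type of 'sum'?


Lookup 'sum' → type float


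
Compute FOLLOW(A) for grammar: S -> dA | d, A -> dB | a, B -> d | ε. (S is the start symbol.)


$ ∈ FOLLOW(S). For each A -> αBβ: add FIRST(β)\{ε} to FOLLOW(B); if β nullable, add FOLLOW(A).
FOLLOW(A) = {$}


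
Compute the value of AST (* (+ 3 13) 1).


Evaluate inner: (+ 3 13) = 16
Evaluate root: (* 16 1) = 16
Result: 16


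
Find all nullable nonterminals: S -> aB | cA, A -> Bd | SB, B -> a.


A nonterminal is nullable iff some alternative derives ε (directly, or every symbol in it is nullable)
Nullable: {}


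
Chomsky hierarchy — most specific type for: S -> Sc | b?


Left-linear: every RHS is a terminal or one nonterminal followed by a terminal
Classification: Type 3 (Regular)


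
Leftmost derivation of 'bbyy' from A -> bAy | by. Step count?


Derivation: A => bAy => bbyy
Steps: 2


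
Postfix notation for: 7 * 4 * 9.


Left to right (same or higher precedence on left)
Postfix: 7 4 * 9 *


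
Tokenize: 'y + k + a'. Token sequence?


Scan left to right, longest-match per lexeme
Tokens: ID(y), OP(+), ID(k), OP(+), ID(a)


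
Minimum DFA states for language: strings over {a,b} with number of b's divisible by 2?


Track (count of b) mod 2: states 0..1, accept at 0
Minimal DFA: 2 states


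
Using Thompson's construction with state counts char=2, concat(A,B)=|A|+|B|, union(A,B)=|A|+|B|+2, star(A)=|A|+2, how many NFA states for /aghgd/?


Syntax tree has 5 char leaf(s), 0 union(s), 0 star(s)
chars contribute 5×2 = 10; each union adds +2; each star adds +2
Total: 10 + 0 + 0 = 10 states


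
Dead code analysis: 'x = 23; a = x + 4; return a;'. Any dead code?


x is read by a's definition; a is returned
No dead code


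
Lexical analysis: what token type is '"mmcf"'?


Pattern: double-quoted sequence
Type: STRING_LITERAL


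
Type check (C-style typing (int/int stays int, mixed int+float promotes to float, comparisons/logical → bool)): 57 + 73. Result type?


Operand types: int + int
Rule: mixed int/float promotes to float; int/int stays int
Result type: int


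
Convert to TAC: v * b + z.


Break into single-operator statements:
t1 = v * b
t2 = t1 + z


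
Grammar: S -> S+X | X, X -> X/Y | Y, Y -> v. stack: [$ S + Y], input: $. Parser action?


'Y' (not preceded by X/) is the handle for X -> Y
Action: reduce (X -> Y)


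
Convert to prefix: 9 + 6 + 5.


left-to-right (same/higher precedence on left): tree is (+ (+ 9 6) 5)
Prefix: + + 9 6 5


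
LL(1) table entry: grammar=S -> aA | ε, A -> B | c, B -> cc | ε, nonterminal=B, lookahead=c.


For [B, c]: 'c' ∈ FIRST(cc)
Entry: B -> cc


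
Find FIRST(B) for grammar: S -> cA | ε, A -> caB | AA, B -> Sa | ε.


Per alternative of B: FIRST(Sa) = {a, c}; FIRST(ε) = {ε}
FIRST(B) = {a, c, ε}


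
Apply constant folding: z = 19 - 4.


19 - 4 = 15 at compile time
Optimized: z = 15


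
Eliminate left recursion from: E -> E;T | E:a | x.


Left-recursive alternatives: E;T, E:a; non-recursive: x
Introduce E': E -> xE', E' -> ;TE' | :aE' | ε


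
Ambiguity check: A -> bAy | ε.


balanced b^n…y^n: each string has a unique parse
Unambiguous


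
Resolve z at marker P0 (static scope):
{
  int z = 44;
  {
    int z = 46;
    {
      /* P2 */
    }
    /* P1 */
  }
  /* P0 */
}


z declared in the same block as P0
z = 44


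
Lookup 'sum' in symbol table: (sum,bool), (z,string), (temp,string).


Lookup 'sum' → type bool


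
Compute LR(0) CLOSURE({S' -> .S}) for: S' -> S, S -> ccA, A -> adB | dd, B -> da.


Start: S' -> .S
For each item with dot before a nonterminal B, add B -> .γ for every B-production
Closure: [S' -> .S, S -> .ccA]


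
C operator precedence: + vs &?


'+' is additive (level 9); '&' is bitwise AND (level 5)
Higher level binds tighter
'+' has higher precedence than '&'


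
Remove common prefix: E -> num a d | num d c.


Common prefix: 'num'
Factored: E -> num E', E' -> a d | d c


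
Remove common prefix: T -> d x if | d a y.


Common prefix: 'd'
Factored: T -> d T', T' -> x if | a y


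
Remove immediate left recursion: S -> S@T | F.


Left-recursive alternatives: S@T; non-recursive: F
Introduce S': S -> FS', S' -> @TS' | ε


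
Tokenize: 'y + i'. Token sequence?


Scan left to right, longest-match per lexeme
Tokens: ID(y), OP(+), ID(i)


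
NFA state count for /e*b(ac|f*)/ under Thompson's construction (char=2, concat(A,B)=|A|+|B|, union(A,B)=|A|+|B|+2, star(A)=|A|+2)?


Syntax tree has 5 char leaf(s), 1 union(s), 2 star(s)
chars contribute 5×2 = 10; each union adds +2; each star adds +2
Total: 10 + 2 + 4 = 16 states


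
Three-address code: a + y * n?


Break into single-operator statements:
t1 = y * n
t2 = a + t1


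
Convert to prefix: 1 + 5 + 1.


left-to-right (same/higher precedence on left): tree is (+ (+ 1 5) 1)
Prefix: + + 1 5 1


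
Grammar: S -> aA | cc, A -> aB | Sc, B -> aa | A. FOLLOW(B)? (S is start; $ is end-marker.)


$ ∈ FOLLOW(S). For each A -> αBβ: add FIRST(β)\{ε} to FOLLOW(B); if β nullable, add FOLLOW(A).
FOLLOW(B) = {$, c}


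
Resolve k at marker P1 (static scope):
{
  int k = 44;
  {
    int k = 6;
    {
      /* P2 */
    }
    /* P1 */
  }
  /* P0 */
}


k declared in the same block as P1
k = 6


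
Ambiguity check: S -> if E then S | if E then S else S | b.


dangling else: 'if E then if E then b else b' parses two ways
Ambiguous


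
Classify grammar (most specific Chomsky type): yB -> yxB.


LHS has context (more than one symbol) and |LHS| ≤ |RHS|
Classification: Type 1 (Context-Sensitive)


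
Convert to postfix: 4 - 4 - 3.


Left to right (same or higher precedence on left)
Postfix: 4 4 - 3 -


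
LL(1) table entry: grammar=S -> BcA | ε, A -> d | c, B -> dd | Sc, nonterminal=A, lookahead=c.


For [A, c]: 'c' ∈ FIRST(c)
Entry: A -> c


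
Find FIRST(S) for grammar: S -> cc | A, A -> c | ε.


Per alternative of S: FIRST(cc) = {c}; FIRST(A) = {c, ε}
FIRST(S) = {c, ε}


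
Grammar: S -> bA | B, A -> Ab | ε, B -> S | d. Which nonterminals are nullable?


A nonterminal is nullable iff some alternative derives ε (directly, or every symbol in it is nullable)
Nullable: {A}


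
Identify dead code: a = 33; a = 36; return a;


first assignment to a is overwritten before any read
Dead: 'a = 33'


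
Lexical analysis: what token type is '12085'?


Pattern: digits only
Type: INTEGER_LITERAL


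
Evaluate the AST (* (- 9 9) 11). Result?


Evaluate inner: (- 9 9) = 0
Evaluate root: (* 0 11) = 0
Result: 0


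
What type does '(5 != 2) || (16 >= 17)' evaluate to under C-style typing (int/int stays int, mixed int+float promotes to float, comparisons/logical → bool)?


Operand types: bool || bool
Rule: logical operators take bool operands and yield bool
Result type: bool


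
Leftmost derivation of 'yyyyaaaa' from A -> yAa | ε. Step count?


Derivation: A => yAa => yyAaa => yyyAaaa => yyyyAaaaa => yyyyaaaa
Steps: 5


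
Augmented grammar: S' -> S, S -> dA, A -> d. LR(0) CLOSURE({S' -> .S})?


Start: S' -> .S
For each item with dot before a nonterminal B, add B -> .γ for every B-production
Closure: [S' -> .S, S -> .dA]


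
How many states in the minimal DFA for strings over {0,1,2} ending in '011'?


Track the longest suffix of input matching a prefix of '011': 4 classes (prefixes of length 0..3)
Minimal DFA: 4 states


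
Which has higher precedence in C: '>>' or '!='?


'>>' is shift (level 8); '!=' is equality (level 6)
Higher level binds tighter
'>>' has higher precedence than '!='


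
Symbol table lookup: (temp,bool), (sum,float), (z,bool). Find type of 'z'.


Lookup 'z' → type bool


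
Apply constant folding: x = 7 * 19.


7 * 19 = 133 at compile time
Optimized: x = 133


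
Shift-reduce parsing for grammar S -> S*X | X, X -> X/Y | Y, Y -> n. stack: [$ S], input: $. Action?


start symbol S on stack, input exhausted
Action: accept


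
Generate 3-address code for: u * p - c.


Break into single-operator statements:
t1 = u * p
t2 = t1 - c


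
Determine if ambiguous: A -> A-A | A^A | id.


'id-id^id' has two parse trees (no precedence encoded between - and ^)
Ambiguous


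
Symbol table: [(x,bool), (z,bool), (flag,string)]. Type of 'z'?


Lookup 'z' → type bool


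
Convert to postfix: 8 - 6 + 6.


Left to right (same or higher precedence on left)
Postfix: 8 6 - 6 +


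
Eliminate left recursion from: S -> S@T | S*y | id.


Left-recursive alternatives: S@T, S*y; non-recursive: id
Introduce S': S -> idS', S' -> @TS' | *yS' | ε


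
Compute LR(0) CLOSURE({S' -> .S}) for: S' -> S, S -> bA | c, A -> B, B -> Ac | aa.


Start: S' -> .S
For each item with dot before a nonterminal B, add B -> .γ for every B-production
Closure: [S' -> .S, S -> .bA, S -> .c]


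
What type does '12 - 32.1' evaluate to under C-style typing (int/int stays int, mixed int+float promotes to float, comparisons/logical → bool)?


Operand types: int - float
Rule: mixed int/float promotes to float; int/int stays int
Result type: float


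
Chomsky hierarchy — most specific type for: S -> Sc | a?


Left-linear: every RHS is a terminal or one nonterminal followed by a terminal
Classification: Type 3 (Regular)


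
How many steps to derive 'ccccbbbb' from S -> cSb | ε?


Derivation: S => cSb => ccSbb => cccSbbb => ccccSbbbb => ccccbbbb
Steps: 5


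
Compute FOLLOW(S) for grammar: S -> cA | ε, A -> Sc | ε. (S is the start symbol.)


$ ∈ FOLLOW(S). For each A -> αBβ: add FIRST(β)\{ε} to FOLLOW(B); if β nullable, add FOLLOW(A).
FOLLOW(S) = {$, c}


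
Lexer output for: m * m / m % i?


Scan left to right, longest-match per lexeme
Tokens: ID(m), OP(*), ID(m), OP(/), ID(m), OP(%), ID(i)


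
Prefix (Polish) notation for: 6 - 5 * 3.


'*' binds tighter: tree is (- 6 (* 5 3))
Prefix: - 6 * 5 3


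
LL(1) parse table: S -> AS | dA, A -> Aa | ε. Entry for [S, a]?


For [S, a]: 'a' ∈ FIRST(AS)
Entry: S -> AS


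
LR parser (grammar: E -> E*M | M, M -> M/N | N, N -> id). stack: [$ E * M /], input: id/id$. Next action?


no handle; shift 'id'
Action: shift


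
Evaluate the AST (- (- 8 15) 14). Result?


Evaluate inner: (- 8 15) = -7
Evaluate root: (- -7 14) = -21
Result: -21


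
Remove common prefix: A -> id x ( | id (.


Common prefix: 'id'
Factored: A -> id A', A' -> x ( | (


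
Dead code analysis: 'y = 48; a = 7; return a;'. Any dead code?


y is assigned but never read
Dead: 'y = 48'


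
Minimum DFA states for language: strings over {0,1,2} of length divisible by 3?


Track length mod 3: states 0..2, accept at 0
Minimal DFA: 3 states


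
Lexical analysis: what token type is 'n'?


Pattern: letter/underscore followed by alphanumerics, not a keyword
Type: IDENTIFIER


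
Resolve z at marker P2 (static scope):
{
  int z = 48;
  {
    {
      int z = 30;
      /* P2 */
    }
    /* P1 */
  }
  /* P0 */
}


z declared in the same block as P2
z = 30


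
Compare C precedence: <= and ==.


'<=' is relational (level 7); '==' is equality (level 6)
Higher level binds tighter
'<=' has higher precedence than '=='


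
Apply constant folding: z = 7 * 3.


7 * 3 = 21 at compile time
Optimized: z = 21


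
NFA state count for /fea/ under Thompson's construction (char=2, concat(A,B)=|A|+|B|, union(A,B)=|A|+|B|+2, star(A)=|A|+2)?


Syntax tree has 3 char leaf(s), 0 union(s), 0 star(s)
chars contribute 3×2 = 6; each union adds +2; each star adds +2
Total: 6 + 0 + 0 = 6 states


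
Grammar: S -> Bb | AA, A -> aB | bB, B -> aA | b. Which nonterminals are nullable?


A nonterminal is nullable iff some alternative derives ε (directly, or every symbol in it is nullable)
Nullable: {}


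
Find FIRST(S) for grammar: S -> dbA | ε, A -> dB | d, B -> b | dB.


Per alternative of S: FIRST(dbA) = {d}; FIRST(ε) = {ε}
FIRST(S) = {d, ε}


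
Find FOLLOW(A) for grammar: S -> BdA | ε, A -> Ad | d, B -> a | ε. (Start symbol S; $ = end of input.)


$ ∈ FOLLOW(S). For each A -> αBβ: add FIRST(β)\{ε} to FOLLOW(B); if β nullable, add FOLLOW(A).
FOLLOW(A) = {$, d}


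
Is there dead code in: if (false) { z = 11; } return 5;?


condition is constant false, so the whole block is unreachable
Dead: 'if (false) { z = 11; }'


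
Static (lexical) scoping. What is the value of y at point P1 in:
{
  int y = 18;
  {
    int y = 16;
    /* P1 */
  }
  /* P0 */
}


y declared in the same block as P1
y = 16


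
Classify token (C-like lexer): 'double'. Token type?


Pattern: reserved word
Type: KEYWORD


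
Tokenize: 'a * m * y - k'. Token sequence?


Scan left to right, longest-match per lexeme
Tokens: ID(a), OP(*), ID(m), OP(*), ID(y), OP(-), ID(k)


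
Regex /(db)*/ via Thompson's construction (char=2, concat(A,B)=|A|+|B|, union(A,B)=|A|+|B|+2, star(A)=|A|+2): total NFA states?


Syntax tree has 2 char leaf(s), 0 union(s), 1 star(s)
chars contribute 2×2 = 4; each union adds +2; each star adds +2
Total: 4 + 0 + 2 = 6 states


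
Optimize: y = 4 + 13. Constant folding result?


4 + 13 = 17 at compile time
Optimized: y = 17


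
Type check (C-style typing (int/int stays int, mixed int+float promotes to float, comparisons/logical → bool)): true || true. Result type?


Operand types: bool || bool
Rule: logical operators take bool operands and yield bool
Result type: bool


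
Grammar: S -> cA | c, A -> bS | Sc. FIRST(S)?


Per alternative of S: FIRST(cA) = {c}; FIRST(c) = {c}
FIRST(S) = {c}


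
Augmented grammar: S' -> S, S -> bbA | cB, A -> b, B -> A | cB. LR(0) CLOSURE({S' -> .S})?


Start: S' -> .S
For each item with dot before a nonterminal B, add B -> .γ for every B-production
Closure: [S' -> .S, S -> .bbA, S -> .cB]


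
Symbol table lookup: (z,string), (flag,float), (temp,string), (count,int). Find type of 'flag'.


Lookup 'flag' → type float


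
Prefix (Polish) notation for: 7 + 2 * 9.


'*' binds tighter: tree is (+ 7 (* 2 9))
Prefix: + 7 * 2 9


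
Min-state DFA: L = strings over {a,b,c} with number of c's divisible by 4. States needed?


Track (count of c) mod 4: states 0..3, accept at 0
Minimal DFA: 4 states


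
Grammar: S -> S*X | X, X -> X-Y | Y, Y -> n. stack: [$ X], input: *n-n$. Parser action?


lookahead ∉ {-} so X won't extend; reduce S -> X
Action: reduce (S -> X)


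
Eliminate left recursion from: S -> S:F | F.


Left-recursive alternatives: S:F; non-recursive: F
Introduce S': S -> FS', S' -> :FS' | ε


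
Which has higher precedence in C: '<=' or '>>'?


'>>' is shift (level 8); '<=' is relational (level 7)
Higher level binds tighter
'>>' has higher precedence than '<='


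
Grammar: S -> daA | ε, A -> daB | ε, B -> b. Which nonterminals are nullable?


A nonterminal is nullable iff some alternative derives ε (directly, or every symbol in it is nullable)
Nullable: {A, S}


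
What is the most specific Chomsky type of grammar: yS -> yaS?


LHS has context (more than one symbol) and |LHS| ≤ |RHS|
Classification: Type 1 (Context-Sensitive)


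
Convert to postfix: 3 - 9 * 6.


* has higher precedence, evaluate 9*6 first
Postfix: 3 9 6 * -


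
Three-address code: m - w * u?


Break into single-operator statements:
t1 = w * u
t2 = m - t1


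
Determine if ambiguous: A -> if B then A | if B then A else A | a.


dangling else: 'if B then if B then a else a' parses two ways
Ambiguous


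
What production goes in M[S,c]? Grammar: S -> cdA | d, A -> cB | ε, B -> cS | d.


For [S, c]: 'c' ∈ FIRST(cdA)
Entry: S -> cdA


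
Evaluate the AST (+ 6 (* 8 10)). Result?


Evaluate inner: (* 8 10) = 80
Evaluate root: (+ 6 80) = 86
Result: 86


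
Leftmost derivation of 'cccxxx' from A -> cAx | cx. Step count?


Derivation: A => cAx => ccAxx => cccxxx
Steps: 3


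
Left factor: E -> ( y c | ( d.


Common prefix: '('
Factored: E -> ( E', E' -> y c | d


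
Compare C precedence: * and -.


'*' is multiplicative (level 10); '-' is additive (level 9)
Higher level binds tighter
'*' has higher precedence than '-'


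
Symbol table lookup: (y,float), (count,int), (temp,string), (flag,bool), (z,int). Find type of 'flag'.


Lookup 'flag' → type bool


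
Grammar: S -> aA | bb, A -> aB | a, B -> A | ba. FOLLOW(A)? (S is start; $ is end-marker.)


$ ∈ FOLLOW(S). For each A -> αBβ: add FIRST(β)\{ε} to FOLLOW(B); if β nullable, add FOLLOW(A).
FOLLOW(A) = {$}


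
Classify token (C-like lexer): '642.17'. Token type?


Pattern: digits with a decimal point
Type: FLOAT_LITERAL


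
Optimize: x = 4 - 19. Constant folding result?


4 - 19 = -15 at compile time
Optimized: x = -15


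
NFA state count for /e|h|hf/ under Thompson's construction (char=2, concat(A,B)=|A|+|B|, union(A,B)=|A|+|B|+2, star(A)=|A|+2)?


Syntax tree has 4 char leaf(s), 2 union(s), 0 star(s)
chars contribute 4×2 = 8; each union adds +2; each star adds +2
Total: 8 + 4 + 0 = 12 states


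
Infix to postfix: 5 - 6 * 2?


* has higher precedence, evaluate 6*2 first
Postfix: 5 6 2 * -


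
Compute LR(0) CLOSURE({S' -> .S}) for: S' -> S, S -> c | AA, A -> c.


Start: S' -> .S
For each item with dot before a nonterminal B, add B -> .γ for every B-production
Closure: [S' -> .S, S -> .c, S -> .AA, A -> .c]


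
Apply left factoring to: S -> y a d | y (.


Common prefix: 'y'
Factored: S -> y S', S' -> a d | (


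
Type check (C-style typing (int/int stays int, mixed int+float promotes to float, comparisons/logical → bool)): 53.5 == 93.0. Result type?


Operand types: float == float
Rule: comparison yields bool
Result type: bool


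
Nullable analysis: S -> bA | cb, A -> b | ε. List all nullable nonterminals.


A nonterminal is nullable iff some alternative derives ε (directly, or every symbol in it is nullable)
Nullable: {A}


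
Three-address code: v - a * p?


Break into single-operator statements:
t1 = a * p
t2 = v - t1
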